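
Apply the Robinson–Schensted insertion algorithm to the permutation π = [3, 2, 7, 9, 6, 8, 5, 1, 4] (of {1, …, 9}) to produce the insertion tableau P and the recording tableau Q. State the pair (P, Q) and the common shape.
P = [1, 4, 8] / [2, 5, 9] / [3, 6] / [7];  Q = [1, 3, 4] / [2, 5, 6] / [7, 9] / [8];  common shape = (3, 3, 2, 1)

Row-insert the values π_1, π_2, … into P one at a time, bumping the leftmost entry strictly greater than the inserted value down to the next row. The recording tableau Q records, in position (i, j), the step at which that cell was added to P.
  Insert 3 (step 1): P = [3];  Q = [1]
  Insert 2 (step 2): P = [2] / [3];  Q = [1] / [2]
  Insert 7 (step 3): P = [2, 7] / [3];  Q = [1, 3] / [2]
  Insert 9 (step 4): P = [2, 7, 9] / [3];  Q = [1, 3, 4] / [2]
  Insert 6 (step 5): P = [2, 6, 9] / [3, 7];  Q = [1, 3, 4] / [2, 5]
  Insert 8 (step 6): P = [2, 6, 8] / [3, 7, 9];  Q = [1, 3, 4] / [2, 5, 6]
  Insert 5 (step 7): P = [2, 5, 8] / [3, 6, 9] / [7];  Q = [1, 3, 4] / [2, 5, 6] / [7]
  Insert 1 (step 8): P = [1, 5, 8] / [2, 6, 9] / [3] / [7];  Q = [1, 3, 4] / [2, 5, 6] / [7] / [8]
  Insert 4 (step 9): P = [1, 4, 8] / [2, 5, 9] / [3, 6] / [7];  Q = [1, 3, 4] / [2, 5, 6] / [7, 9] / [8]
Final shape: (3, 3, 2, 1).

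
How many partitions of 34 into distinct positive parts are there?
q(34) = 512

A partition into distinct parts is a strictly decreasing sequence summing to n. The recurrence d(n, m) = d(n, m−1) + d(n−m, m−1) (use part m at most once) with q(n) = d(n, n) gives q(34) = 512. (Euler's theorem: # distinct-part partitions = # odd-part partitions.)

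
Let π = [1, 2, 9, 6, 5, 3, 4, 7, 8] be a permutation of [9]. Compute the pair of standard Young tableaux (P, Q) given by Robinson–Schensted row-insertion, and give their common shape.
P = [1, 2, 3, 4, 7, 8] / [5] / [6] / [9];  Q = [1, 2, 3, 7, 8, 9] / [4] / [5] / [6];  common shape = (6, 1, 1, 1)

Row-insert the values π_1, π_2, … into P one at a time, bumping the leftmost entry strictly greater than the inserted value down to the next row. The recording tableau Q records, in position (i, j), the step at which that cell was added to P.
  Insert 1 (step 1): P = [1];  Q = [1]
  Insert 2 (step 2): P = [1, 2];  Q = [1, 2]
  Insert 9 (step 3): P = [1, 2, 9];  Q = [1, 2, 3]
  Insert 6 (step 4): P = [1, 2, 6] / [9];  Q = [1, 2, 3] / [4]
  Insert 5 (step 5): P = [1, 2, 5] / [6] / [9];  Q = [1, 2, 3] / [4] / [5]
  Insert 3 (step 6): P = [1, 2, 3] / [5] / [6] / [9];  Q = [1, 2, 3] / [4] / [5] / [6]
  Insert 4 (step 7): P = [1, 2, 3, 4] / [5] / [6] / [9];  Q = [1, 2, 3, 7] / [4] / [5] / [6]
  Insert 7 (step 8): P = [1, 2, 3, 4, 7] / [5] / [6] / [9];  Q = [1, 2, 3, 7, 8] / [4] / [5] / [6]
  Insert 8 (step 9): P = [1, 2, 3, 4, 7, 8] / [5] / [6] / [9];  Q = [1, 2, 3, 7, 8, 9] / [4] / [5] / [6]
Final shape: (6, 1, 1, 1).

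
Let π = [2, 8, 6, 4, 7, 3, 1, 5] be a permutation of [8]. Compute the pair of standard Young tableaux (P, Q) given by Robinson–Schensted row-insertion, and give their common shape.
P = [1, 3, 5] / [2, 7] / [4] / [6] / [8];  Q = [1, 2, 5] / [3, 8] / [4] / [6] / [7];  common shape = (3, 2, 1, 1, 1)

Row-insert the values π_1, π_2, … into P one at a time, bumping the leftmost entry strictly greater than the inserted value down to the next row. The recording tableau Q records, in position (i, j), the step at which that cell was added to P.
  Insert 2 (step 1): P = [2];  Q = [1]
  Insert 8 (step 2): P = [2, 8];  Q = [1, 2]
  Insert 6 (step 3): P = [2, 6] / [8];  Q = [1, 2] / [3]
  Insert 4 (step 4): P = [2, 4] / [6] / [8];  Q = [1, 2] / [3] / [4]
  Insert 7 (step 5): P = [2, 4, 7] / [6] / [8];  Q = [1, 2, 5] / [3] / [4]
  Insert 3 (step 6): P = [2, 3, 7] / [4] / [6] / [8];  Q = [1, 2, 5] / [3] / [4] / [6]
  Insert 1 (step 7): P = [1, 3, 7] / [2] / [4] / [6] / [8];  Q = [1, 2, 5] / [3] / [4] / [6] / [7]
  Insert 5 (step 8): P = [1, 3, 5] / [2, 7] / [4] / [6] / [8];  Q = [1, 2, 5] / [3, 8] / [4] / [6] / [7]
Final shape: (3, 2, 1, 1, 1).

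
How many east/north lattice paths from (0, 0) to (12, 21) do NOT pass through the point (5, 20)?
Number of paths = 354392280

Total paths from (0, 0) to (12, 21): C(33, 12) = 354817320. Paths through (5, 20): (paths (0, 0) → (5, 20)) × (paths (5, 20) → (12, 21)) = C(25, 5) · C(8, 7) = 53130 · 8 = 425040. Avoidance count = 354817320 − 425040 = 354392280.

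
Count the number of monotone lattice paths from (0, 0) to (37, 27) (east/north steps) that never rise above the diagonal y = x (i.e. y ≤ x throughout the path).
Number of paths = 245079125348117984

By the reflection principle (André's argument), the number of monotone paths to (37, 27) with n ≤ m that never go above y = x is C(64, 37) − C(64, 38) = 846636978475316672 − 601557853127198688 = 245079125348117984.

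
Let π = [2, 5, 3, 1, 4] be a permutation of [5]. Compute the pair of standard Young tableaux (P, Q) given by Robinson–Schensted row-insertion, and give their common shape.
P = [1, 3, 4] / [2] / [5];  Q = [1, 2, 5] / [3] / [4];  common shape = (3, 1, 1)

Row-insert the values π_1, π_2, … into P one at a time, bumping the leftmost entry strictly greater than the inserted value down to the next row. The recording tableau Q records, in position (i, j), the step at which that cell was added to P.
  Insert 2 (step 1): P = [2];  Q = [1]
  Insert 5 (step 2): P = [2, 5];  Q = [1, 2]
  Insert 3 (step 3): P = [2, 3] / [5];  Q = [1, 2] / [3]
  Insert 1 (step 4): P = [1, 3] / [2] / [5];  Q = [1, 2] / [3] / [4]
  Insert 4 (step 5): P = [1, 3, 4] / [2] / [5];  Q = [1, 2, 5] / [3] / [4]
Final shape: (3, 1, 1).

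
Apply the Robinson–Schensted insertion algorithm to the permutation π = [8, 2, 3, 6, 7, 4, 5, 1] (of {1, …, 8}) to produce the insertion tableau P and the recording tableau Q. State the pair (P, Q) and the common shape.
P = [1, 3, 4, 5] / [2, 7] / [6] / [8];  Q = [1, 3, 4, 5] / [2, 7] / [6] / [8];  common shape = (4, 2, 1, 1)

Row-insert the values π_1, π_2, … into P one at a time, bumping the leftmost entry strictly greater than the inserted value down to the next row. The recording tableau Q records, in position (i, j), the step at which that cell was added to P.
  Insert 8 (step 1): P = [8];  Q = [1]
  Insert 2 (step 2): P = [2] / [8];  Q = [1] / [2]
  Insert 3 (step 3): P = [2, 3] / [8];  Q = [1, 3] / [2]
  Insert 6 (step 4): P = [2, 3, 6] / [8];  Q = [1, 3, 4] / [2]
  Insert 7 (step 5): P = [2, 3, 6, 7] / [8];  Q = [1, 3, 4, 5] / [2]
  Insert 4 (step 6): P = [2, 3, 4, 7] / [6] / [8];  Q = [1, 3, 4, 5] / [2] / [6]
  Insert 5 (step 7): P = [2, 3, 4, 5] / [6, 7] / [8];  Q = [1, 3, 4, 5] / [2, 7] / [6]
  Insert 1 (step 8): P = [1, 3, 4, 5] / [2, 7] / [6] / [8];  Q = [1, 3, 4, 5] / [2, 7] / [6] / [8]
Final shape: (4, 2, 1, 1).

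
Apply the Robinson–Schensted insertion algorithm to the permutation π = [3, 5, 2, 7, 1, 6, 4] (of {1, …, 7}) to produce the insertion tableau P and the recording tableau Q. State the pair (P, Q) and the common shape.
P = [1, 4, 6] / [2, 5] / [3, 7];  Q = [1, 2, 4] / [3, 6] / [5, 7];  common shape = (3, 2, 2)

Row-insert the values π_1, π_2, … into P one at a time, bumping the leftmost entry strictly greater than the inserted value down to the next row. The recording tableau Q records, in position (i, j), the step at which that cell was added to P.
  Insert 3 (step 1): P = [3];  Q = [1]
  Insert 5 (step 2): P = [3, 5];  Q = [1, 2]
  Insert 2 (step 3): P = [2, 5] / [3];  Q = [1, 2] / [3]
  Insert 7 (step 4): P = [2, 5, 7] / [3];  Q = [1, 2, 4] / [3]
  Insert 1 (step 5): P = [1, 5, 7] / [2] / [3];  Q = [1, 2, 4] / [3] / [5]
  Insert 6 (step 6): P = [1, 5, 6] / [2, 7] / [3];  Q = [1, 2, 4] / [3, 6] / [5]
  Insert 4 (step 7): P = [1, 4, 6] / [2, 5] / [3, 7];  Q = [1, 2, 4] / [3, 6] / [5, 7]
Final shape: (3, 2, 2).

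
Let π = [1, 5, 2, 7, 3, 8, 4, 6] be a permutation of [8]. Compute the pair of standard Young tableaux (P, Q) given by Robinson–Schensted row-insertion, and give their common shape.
P = [1, 2, 3, 4, 6] / [5, 7, 8];  Q = [1, 2, 4, 6, 8] / [3, 5, 7];  common shape = (5, 3)

Row-insert the values π_1, π_2, … into P one at a time, bumping the leftmost entry strictly greater than the inserted value down to the next row. The recording tableau Q records, in position (i, j), the step at which that cell was added to P.
  Insert 1 (step 1): P = [1];  Q = [1]
  Insert 5 (step 2): P = [1, 5];  Q = [1, 2]
  Insert 2 (step 3): P = [1, 2] / [5];  Q = [1, 2] / [3]
  Insert 7 (step 4): P = [1, 2, 7] / [5];  Q = [1, 2, 4] / [3]
  Insert 3 (step 5): P = [1, 2, 3] / [5, 7];  Q = [1, 2, 4] / [3, 5]
  Insert 8 (step 6): P = [1, 2, 3, 8] / [5, 7];  Q = [1, 2, 4, 6] / [3, 5]
  Insert 4 (step 7): P = [1, 2, 3, 4] / [5, 7, 8];  Q = [1, 2, 4, 6] / [3, 5, 7]
  Insert 6 (step 8): P = [1, 2, 3, 4, 6] / [5, 7, 8];  Q = [1, 2, 4, 6, 8] / [3, 5, 7]
Final shape: (5, 3).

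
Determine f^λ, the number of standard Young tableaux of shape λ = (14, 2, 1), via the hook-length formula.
# SYT of shape (14, 2, 1) = 1105

Hook-length formula: f^λ = n! / Π hook(c), product over all cells c of the Young diagram. For λ = (14, 2, 1), n = 17 boxes. Hook lengths by row (left-to-right, top-to-bottom): [16, 14, 12, 11, 10, 9, 8, 7, 6, 5, 4, 3, 2, 1]; [3, 1]; [1]. Product of hooks = 321889075200. So f^λ = 17! / 321889075200 = 355687428096000 / 321889075200 = 1105.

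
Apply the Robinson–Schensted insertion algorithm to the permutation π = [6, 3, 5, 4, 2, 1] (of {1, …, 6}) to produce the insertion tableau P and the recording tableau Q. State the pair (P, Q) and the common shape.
P = [1, 4] / [2] / [3] / [5] / [6];  Q = [1, 3] / [2] / [4] / [5] / [6];  common shape = (2, 1, 1, 1, 1)

Row-insert the values π_1, π_2, … into P one at a time, bumping the leftmost entry strictly greater than the inserted value down to the next row. The recording tableau Q records, in position (i, j), the step at which that cell was added to P.
  Insert 6 (step 1): P = [6];  Q = [1]
  Insert 3 (step 2): P = [3] / [6];  Q = [1] / [2]
  Insert 5 (step 3): P = [3, 5] / [6];  Q = [1, 3] / [2]
  Insert 4 (step 4): P = [3, 4] / [5] / [6];  Q = [1, 3] / [2] / [4]
  Insert 2 (step 5): P = [2, 4] / [3] / [5] / [6];  Q = [1, 3] / [2] / [4] / [5]
  Insert 1 (step 6): P = [1, 4] / [2] / [3] / [5] / [6];  Q = [1, 3] / [2] / [4] / [5] / [6]
Final shape: (2, 1, 1, 1, 1).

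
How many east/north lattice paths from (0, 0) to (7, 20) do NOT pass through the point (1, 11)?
Number of paths = 827970

Total paths from (0, 0) to (7, 20): C(27, 7) = 888030. Paths through (1, 11): (paths (0, 0) → (1, 11)) × (paths (1, 11) → (7, 20)) = C(12, 1) · C(15, 6) = 12 · 5005 = 60060. Avoidance count = 888030 − 60060 = 827970.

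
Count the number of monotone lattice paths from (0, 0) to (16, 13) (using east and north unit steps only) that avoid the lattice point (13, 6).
Number of paths = 64608075

Total paths from (0, 0) to (16, 13): C(29, 16) = 67863915. Paths through (13, 6): (paths (0, 0) → (13, 6)) × (paths (13, 6) → (16, 13)) = C(19, 13) · C(10, 3) = 27132 · 120 = 3255840. Avoidance count = 67863915 − 3255840 = 64608075.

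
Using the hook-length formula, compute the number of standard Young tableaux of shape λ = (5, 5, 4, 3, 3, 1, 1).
# SYT of shape (5, 5, 4, 3, 3, 1, 1) = 1571349780

Hook-length formula: f^λ = n! / Π hook(c), product over all cells c of the Young diagram. For λ = (5, 5, 4, 3, 3, 1, 1), n = 22 boxes. Hook lengths by row (left-to-right, top-to-bottom): [11, 8, 7, 4, 2]; [10, 7, 6, 3, 1]; [8, 5, 4, 1]; [6, 3, 2]; [5, 2, 1]; [2]; [1]. Product of hooks = 715309056000. So f^λ = 22! / 715309056000 = 1124000727777607680000 / 715309056000 = 1571349780.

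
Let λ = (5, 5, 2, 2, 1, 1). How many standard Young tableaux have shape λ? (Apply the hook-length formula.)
# SYT of shape (5, 5, 2, 2, 1, 1) = 480480

Hook-length formula: f^λ = n! / Π hook(c), product over all cells c of the Young diagram. For λ = (5, 5, 2, 2, 1, 1), n = 16 boxes. Hook lengths by row (left-to-right, top-to-bottom): [10, 7, 4, 3, 2]; [9, 6, 3, 2, 1]; [5, 2]; [4, 1]; [2]; [1]. Product of hooks = 43545600. So f^λ = 16! / 43545600 = 20922789888000 / 43545600 = 480480.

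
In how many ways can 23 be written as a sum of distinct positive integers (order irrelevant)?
q(23) = 104

A partition into distinct parts is a strictly decreasing sequence summing to n. The recurrence d(n, m) = d(n, m−1) + d(n−m, m−1) (use part m at most once) with q(n) = d(n, n) gives q(23) = 104. (Euler's theorem: # distinct-part partitions = # odd-part partitions.)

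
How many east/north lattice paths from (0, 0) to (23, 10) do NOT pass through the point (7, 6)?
Number of paths = 84247020

Total paths from (0, 0) to (23, 10): C(33, 23) = 92561040. Paths through (7, 6): (paths (0, 0) → (7, 6)) × (paths (7, 6) → (23, 10)) = C(13, 7) · C(20, 16) = 1716 · 4845 = 8314020. Avoidance count = 92561040 − 8314020 = 84247020.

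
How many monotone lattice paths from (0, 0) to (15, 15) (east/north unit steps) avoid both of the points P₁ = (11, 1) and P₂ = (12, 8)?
Number of paths = 139975920

Inclusion–exclusion. Total paths: C(30, 15) = 155117520. Through P₁: C(12, 11)·C(18, 4) = 36720. Through P₂: C(20, 12)·C(10, 3) = 15116400. Since P₁ is strictly southwest of P₂, a monotone path through both must visit P₁ then P₂; paths through both = C(12, 11)·C(8, 1)·C(10, 3) = 11520. Avoid both = 155117520 − 36720 − 15116400 + 11520 = 139975920.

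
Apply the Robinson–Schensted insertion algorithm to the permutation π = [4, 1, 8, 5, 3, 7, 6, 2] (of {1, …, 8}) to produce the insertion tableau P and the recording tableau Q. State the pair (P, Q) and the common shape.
P = [1, 2, 6] / [3, 5, 7] / [4] / [8];  Q = [1, 3, 6] / [2, 4, 7] / [5] / [8];  common shape = (3, 3, 1, 1)

Row-insert the values π_1, π_2, … into P one at a time, bumping the leftmost entry strictly greater than the inserted value down to the next row. The recording tableau Q records, in position (i, j), the step at which that cell was added to P.
  Insert 4 (step 1): P = [4];  Q = [1]
  Insert 1 (step 2): P = [1] / [4];  Q = [1] / [2]
  Insert 8 (step 3): P = [1, 8] / [4];  Q = [1, 3] / [2]
  Insert 5 (step 4): P = [1, 5] / [4, 8];  Q = [1, 3] / [2, 4]
  Insert 3 (step 5): P = [1, 3] / [4, 5] / [8];  Q = [1, 3] / [2, 4] / [5]
  Insert 7 (step 6): P = [1, 3, 7] / [4, 5] / [8];  Q = [1, 3, 6] / [2, 4] / [5]
  Insert 6 (step 7): P = [1, 3, 6] / [4, 5, 7] / [8];  Q = [1, 3, 6] / [2, 4, 7] / [5]
  Insert 2 (step 8): P = [1, 2, 6] / [3, 5, 7] / [4] / [8];  Q = [1, 3, 6] / [2, 4, 7] / [5] / [8]
Final shape: (3, 3, 1, 1).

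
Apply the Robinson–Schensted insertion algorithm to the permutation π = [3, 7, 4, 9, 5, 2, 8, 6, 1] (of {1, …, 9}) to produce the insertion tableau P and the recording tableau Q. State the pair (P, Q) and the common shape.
P = [1, 4, 5, 6] / [2, 8] / [3, 9] / [7];  Q = [1, 2, 4, 7] / [3, 5] / [6, 8] / [9];  common shape = (4, 2, 2, 1)

Row-insert the values π_1, π_2, … into P one at a time, bumping the leftmost entry strictly greater than the inserted value down to the next row. The recording tableau Q records, in position (i, j), the step at which that cell was added to P.
  Insert 3 (step 1): P = [3];  Q = [1]
  Insert 7 (step 2): P = [3, 7];  Q = [1, 2]
  Insert 4 (step 3): P = [3, 4] / [7];  Q = [1, 2] / [3]
  Insert 9 (step 4): P = [3, 4, 9] / [7];  Q = [1, 2, 4] / [3]
  Insert 5 (step 5): P = [3, 4, 5] / [7, 9];  Q = [1, 2, 4] / [3, 5]
  Insert 2 (step 6): P = [2, 4, 5] / [3, 9] / [7];  Q = [1, 2, 4] / [3, 5] / [6]
  Insert 8 (step 7): P = [2, 4, 5, 8] / [3, 9] / [7];  Q = [1, 2, 4, 7] / [3, 5] / [6]
  Insert 6 (step 8): P = [2, 4, 5, 6] / [3, 8] / [7, 9];  Q = [1, 2, 4, 7] / [3, 5] / [6, 8]
  Insert 1 (step 9): P = [1, 4, 5, 6] / [2, 8] / [3, 9] / [7];  Q = [1, 2, 4, 7] / [3, 5] / [6, 8] / [9]
Final shape: (4, 2, 2, 1).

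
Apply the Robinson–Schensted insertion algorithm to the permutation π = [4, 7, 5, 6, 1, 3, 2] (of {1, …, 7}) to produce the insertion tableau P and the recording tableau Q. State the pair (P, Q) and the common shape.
P = [1, 2, 6] / [3, 5] / [4] / [7];  Q = [1, 2, 4] / [3, 6] / [5] / [7];  common shape = (3, 2, 1, 1)

Row-insert the values π_1, π_2, … into P one at a time, bumping the leftmost entry strictly greater than the inserted value down to the next row. The recording tableau Q records, in position (i, j), the step at which that cell was added to P.
  Insert 4 (step 1): P = [4];  Q = [1]
  Insert 7 (step 2): P = [4, 7];  Q = [1, 2]
  Insert 5 (step 3): P = [4, 5] / [7];  Q = [1, 2] / [3]
  Insert 6 (step 4): P = [4, 5, 6] / [7];  Q = [1, 2, 4] / [3]
  Insert 1 (step 5): P = [1, 5, 6] / [4] / [7];  Q = [1, 2, 4] / [3] / [5]
  Insert 3 (step 6): P = [1, 3, 6] / [4, 5] / [7];  Q = [1, 2, 4] / [3, 6] / [5]
  Insert 2 (step 7): P = [1, 2, 6] / [3, 5] / [4] / [7];  Q = [1, 2, 4] / [3, 6] / [5] / [7]
Final shape: (3, 2, 1, 1).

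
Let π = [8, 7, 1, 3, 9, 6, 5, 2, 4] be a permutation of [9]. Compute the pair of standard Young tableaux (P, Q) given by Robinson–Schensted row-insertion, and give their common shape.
P = [1, 2, 4] / [3, 5] / [6, 9] / [7] / [8];  Q = [1, 4, 5] / [2, 6] / [3, 9] / [7] / [8];  common shape = (3, 2, 2, 1, 1)

Row-insert the values π_1, π_2, … into P one at a time, bumping the leftmost entry strictly greater than the inserted value down to the next row. The recording tableau Q records, in position (i, j), the step at which that cell was added to P.
  Insert 8 (step 1): P = [8];  Q = [1]
  Insert 7 (step 2): P = [7] / [8];  Q = [1] / [2]
  Insert 1 (step 3): P = [1] / [7] / [8];  Q = [1] / [2] / [3]
  Insert 3 (step 4): P = [1, 3] / [7] / [8];  Q = [1, 4] / [2] / [3]
  Insert 9 (step 5): P = [1, 3, 9] / [7] / [8];  Q = [1, 4, 5] / [2] / [3]
  Insert 6 (step 6): P = [1, 3, 6] / [7, 9] / [8];  Q = [1, 4, 5] / [2, 6] / [3]
  Insert 5 (step 7): P = [1, 3, 5] / [6, 9] / [7] / [8];  Q = [1, 4, 5] / [2, 6] / [3] / [7]
  Insert 2 (step 8): P = [1, 2, 5] / [3, 9] / [6] / [7] / [8];  Q = [1, 4, 5] / [2, 6] / [3] / [7] / [8]
  Insert 4 (step 9): P = [1, 2, 4] / [3, 5] / [6, 9] / [7] / [8];  Q = [1, 4, 5] / [2, 6] / [3, 9] / [7] / [8]
Final shape: (3, 2, 2, 1, 1).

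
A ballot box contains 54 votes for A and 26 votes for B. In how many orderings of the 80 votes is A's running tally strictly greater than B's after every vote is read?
Strict-lead orderings = 269065935541882616984

Total orderings of the 80 votes with 54 for A: C(80, 54) = 768759815833950334240. By the Bertrand ballot formula (Cycle Lemma / reflection principle), the number of orderings in which A is strictly ahead of B throughout is (p − q)/(p + q) · C(p + q, p) = (54 − 26)/(54 + 26) · 768759815833950334240 = 269065935541882616984.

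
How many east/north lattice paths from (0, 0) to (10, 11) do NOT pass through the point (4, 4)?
Number of paths = 232596

Total paths from (0, 0) to (10, 11): C(21, 10) = 352716. Paths through (4, 4): (paths (0, 0) → (4, 4)) × (paths (4, 4) → (10, 11)) = C(8, 4) · C(13, 6) = 70 · 1716 = 120120. Avoidance count = 352716 − 120120 = 232596.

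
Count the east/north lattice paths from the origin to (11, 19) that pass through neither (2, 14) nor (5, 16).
Number of paths = 52778544

Inclusion–exclusion. Total paths: C(30, 11) = 54627300. Through P₁: C(16, 2)·C(14, 9) = 240240. Through P₂: C(21, 5)·C(9, 6) = 1709316. Since P₁ is strictly southwest of P₂, a monotone path through both must visit P₁ then P₂; paths through both = C(16, 2)·C(5, 3)·C(9, 6) = 100800. Avoid both = 54627300 − 240240 − 1709316 + 100800 = 52778544.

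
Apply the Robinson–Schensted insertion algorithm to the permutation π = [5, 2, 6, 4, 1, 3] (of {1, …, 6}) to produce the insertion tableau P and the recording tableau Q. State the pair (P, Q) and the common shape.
P = [1, 3] / [2, 4] / [5, 6];  Q = [1, 3] / [2, 4] / [5, 6];  common shape = (2, 2, 2)

Row-insert the values π_1, π_2, … into P one at a time, bumping the leftmost entry strictly greater than the inserted value down to the next row. The recording tableau Q records, in position (i, j), the step at which that cell was added to P.
  Insert 5 (step 1): P = [5];  Q = [1]
  Insert 2 (step 2): P = [2] / [5];  Q = [1] / [2]
  Insert 6 (step 3): P = [2, 6] / [5];  Q = [1, 3] / [2]
  Insert 4 (step 4): P = [2, 4] / [5, 6];  Q = [1, 3] / [2, 4]
  Insert 1 (step 5): P = [1, 4] / [2, 6] / [5];  Q = [1, 3] / [2, 4] / [5]
  Insert 3 (step 6): P = [1, 3] / [2, 4] / [5, 6];  Q = [1, 3] / [2, 4] / [5, 6]
Final shape: (2, 2, 2).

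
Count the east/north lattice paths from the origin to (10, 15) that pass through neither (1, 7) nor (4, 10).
Number of paths = 2685738

Inclusion–exclusion. Total paths: C(25, 10) = 3268760. Through P₁: C(8, 1)·C(17, 9) = 194480. Through P₂: C(14, 4)·C(11, 6) = 462462. Since P₁ is strictly southwest of P₂, a monotone path through both must visit P₁ then P₂; paths through both = C(8, 1)·C(6, 3)·C(11, 6) = 73920. Avoid both = 3268760 − 194480 − 462462 + 73920 = 2685738.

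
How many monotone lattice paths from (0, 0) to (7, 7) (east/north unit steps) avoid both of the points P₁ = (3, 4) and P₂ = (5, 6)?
Number of paths = 1451

Inclusion–exclusion. Total paths: C(14, 7) = 3432. Through P₁: C(7, 3)·C(7, 4) = 1225. Through P₂: C(11, 5)·C(3, 2) = 1386. Since P₁ is strictly southwest of P₂, a monotone path through both must visit P₁ then P₂; paths through both = C(7, 3)·C(4, 2)·C(3, 2) = 630. Avoid both = 3432 − 1225 − 1386 + 630 = 1451.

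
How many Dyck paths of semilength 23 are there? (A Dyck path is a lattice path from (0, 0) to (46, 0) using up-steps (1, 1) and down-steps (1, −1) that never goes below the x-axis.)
C_23 = 343059613650

These Dyck paths are counted by the Catalan number C_n = (1/(n + 1)) · C(2n, n). For n = 23: C_23 = (1/24) · C(46, 23) = 8233430727600/24 = 343059613650.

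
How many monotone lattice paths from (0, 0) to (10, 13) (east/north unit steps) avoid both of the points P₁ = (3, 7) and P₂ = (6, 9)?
Number of paths = 671796

Inclusion–exclusion. Total paths: C(23, 10) = 1144066. Through P₁: C(10, 3)·C(13, 7) = 205920. Through P₂: C(15, 6)·C(8, 4) = 350350. Since P₁ is strictly southwest of P₂, a monotone path through both must visit P₁ then P₂; paths through both = C(10, 3)·C(5, 3)·C(8, 4) = 84000. Avoid both = 1144066 − 205920 − 350350 + 84000 = 671796.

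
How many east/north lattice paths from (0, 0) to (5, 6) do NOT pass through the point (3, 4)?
Number of paths = 252

Total paths from (0, 0) to (5, 6): C(11, 5) = 462. Paths through (3, 4): (paths (0, 0) → (3, 4)) × (paths (3, 4) → (5, 6)) = C(7, 3) · C(4, 2) = 35 · 6 = 210. Avoidance count = 462 − 210 = 252.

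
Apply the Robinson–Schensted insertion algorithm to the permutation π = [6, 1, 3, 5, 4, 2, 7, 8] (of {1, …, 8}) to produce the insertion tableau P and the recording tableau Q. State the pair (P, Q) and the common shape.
P = [1, 2, 4, 7, 8] / [3] / [5] / [6];  Q = [1, 3, 4, 7, 8] / [2] / [5] / [6];  common shape = (5, 1, 1, 1)

Row-insert the values π_1, π_2, … into P one at a time, bumping the leftmost entry strictly greater than the inserted value down to the next row. The recording tableau Q records, in position (i, j), the step at which that cell was added to P.
  Insert 6 (step 1): P = [6];  Q = [1]
  Insert 1 (step 2): P = [1] / [6];  Q = [1] / [2]
  Insert 3 (step 3): P = [1, 3] / [6];  Q = [1, 3] / [2]
  Insert 5 (step 4): P = [1, 3, 5] / [6];  Q = [1, 3, 4] / [2]
  Insert 4 (step 5): P = [1, 3, 4] / [5] / [6];  Q = [1, 3, 4] / [2] / [5]
  Insert 2 (step 6): P = [1, 2, 4] / [3] / [5] / [6];  Q = [1, 3, 4] / [2] / [5] / [6]
  Insert 7 (step 7): P = [1, 2, 4, 7] / [3] / [5] / [6];  Q = [1, 3, 4, 7] / [2] / [5] / [6]
  Insert 8 (step 8): P = [1, 2, 4, 7, 8] / [3] / [5] / [6];  Q = [1, 3, 4, 7, 8] / [2] / [5] / [6]
Final shape: (5, 1, 1, 1).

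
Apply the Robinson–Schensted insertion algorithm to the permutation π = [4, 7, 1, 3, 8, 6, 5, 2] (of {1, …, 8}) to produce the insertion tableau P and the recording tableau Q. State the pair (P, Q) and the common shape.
P = [1, 2, 5] / [3, 6, 8] / [4] / [7];  Q = [1, 2, 5] / [3, 4, 6] / [7] / [8];  common shape = (3, 3, 1, 1)

Row-insert the values π_1, π_2, … into P one at a time, bumping the leftmost entry strictly greater than the inserted value down to the next row. The recording tableau Q records, in position (i, j), the step at which that cell was added to P.
  Insert 4 (step 1): P = [4];  Q = [1]
  Insert 7 (step 2): P = [4, 7];  Q = [1, 2]
  Insert 1 (step 3): P = [1, 7] / [4];  Q = [1, 2] / [3]
  Insert 3 (step 4): P = [1, 3] / [4, 7];  Q = [1, 2] / [3, 4]
  Insert 8 (step 5): P = [1, 3, 8] / [4, 7];  Q = [1, 2, 5] / [3, 4]
  Insert 6 (step 6): P = [1, 3, 6] / [4, 7, 8];  Q = [1, 2, 5] / [3, 4, 6]
  Insert 5 (step 7): P = [1, 3, 5] / [4, 6, 8] / [7];  Q = [1, 2, 5] / [3, 4, 6] / [7]
  Insert 2 (step 8): P = [1, 2, 5] / [3, 6, 8] / [4] / [7];  Q = [1, 2, 5] / [3, 4, 6] / [7] / [8]
Final shape: (3, 3, 1, 1).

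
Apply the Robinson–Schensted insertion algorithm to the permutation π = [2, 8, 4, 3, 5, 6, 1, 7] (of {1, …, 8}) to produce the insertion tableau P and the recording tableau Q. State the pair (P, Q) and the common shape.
P = [1, 3, 5, 6, 7] / [2] / [4] / [8];  Q = [1, 2, 5, 6, 8] / [3] / [4] / [7];  common shape = (5, 1, 1, 1)

Row-insert the values π_1, π_2, … into P one at a time, bumping the leftmost entry strictly greater than the inserted value down to the next row. The recording tableau Q records, in position (i, j), the step at which that cell was added to P.
  Insert 2 (step 1): P = [2];  Q = [1]
  Insert 8 (step 2): P = [2, 8];  Q = [1, 2]
  Insert 4 (step 3): P = [2, 4] / [8];  Q = [1, 2] / [3]
  Insert 3 (step 4): P = [2, 3] / [4] / [8];  Q = [1, 2] / [3] / [4]
  Insert 5 (step 5): P = [2, 3, 5] / [4] / [8];  Q = [1, 2, 5] / [3] / [4]
  Insert 6 (step 6): P = [2, 3, 5, 6] / [4] / [8];  Q = [1, 2, 5, 6] / [3] / [4]
  Insert 1 (step 7): P = [1, 3, 5, 6] / [2] / [4] / [8];  Q = [1, 2, 5, 6] / [3] / [4] / [7]
  Insert 7 (step 8): P = [1, 3, 5, 6, 7] / [2] / [4] / [8];  Q = [1, 2, 5, 6, 8] / [3] / [4] / [7]
Final shape: (5, 1, 1, 1).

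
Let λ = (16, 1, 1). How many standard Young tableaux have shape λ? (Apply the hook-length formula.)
# SYT of shape (16, 1, 1) = 136

Hook-length formula: f^λ = n! / Π hook(c), product over all cells c of the Young diagram. For λ = (16, 1, 1), n = 18 boxes. Hook lengths by row (left-to-right, top-to-bottom): [18, 15, 14, 13, 12, 11, 10, 9, 8, 7, 6, 5, 4, 3, 2, 1]; [2]; [1]. Product of hooks = 47076277248000. So f^λ = 18! / 47076277248000 = 6402373705728000 / 47076277248000 = 136.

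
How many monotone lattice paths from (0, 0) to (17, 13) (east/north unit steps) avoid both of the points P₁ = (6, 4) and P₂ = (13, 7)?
Number of paths = 73501050

Inclusion–exclusion. Total paths: C(30, 17) = 119759850. Through P₁: C(10, 6)·C(20, 11) = 35271600. Through P₂: C(20, 13)·C(10, 4) = 16279200. Since P₁ is strictly southwest of P₂, a monotone path through both must visit P₁ then P₂; paths through both = C(10, 6)·C(10, 7)·C(10, 4) = 5292000. Avoid both = 119759850 − 35271600 − 16279200 + 5292000 = 73501050.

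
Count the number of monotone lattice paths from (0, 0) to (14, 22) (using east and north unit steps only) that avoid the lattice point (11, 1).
Number of paths = 3796272912

Total paths from (0, 0) to (14, 22): C(36, 14) = 3796297200. Paths through (11, 1): (paths (0, 0) → (11, 1)) × (paths (11, 1) → (14, 22)) = C(12, 11) · C(24, 3) = 12 · 2024 = 24288. Avoidance count = 3796297200 − 24288 = 3796272912.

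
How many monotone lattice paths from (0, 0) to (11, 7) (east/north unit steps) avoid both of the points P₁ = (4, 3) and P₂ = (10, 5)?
Number of paths = 14205

Inclusion–exclusion. Total paths: C(18, 11) = 31824. Through P₁: C(7, 4)·C(11, 7) = 11550. Through P₂: C(15, 10)·C(3, 1) = 9009. Since P₁ is strictly southwest of P₂, a monotone path through both must visit P₁ then P₂; paths through both = C(7, 4)·C(8, 6)·C(3, 1) = 2940. Avoid both = 31824 − 11550 − 9009 + 2940 = 14205.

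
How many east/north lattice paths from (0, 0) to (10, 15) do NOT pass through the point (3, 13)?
Number of paths = 3248600

Total paths from (0, 0) to (10, 15): C(25, 10) = 3268760. Paths through (3, 13): (paths (0, 0) → (3, 13)) × (paths (3, 13) → (10, 15)) = C(16, 3) · C(9, 7) = 560 · 36 = 20160. Avoidance count = 3268760 − 20160 = 3248600.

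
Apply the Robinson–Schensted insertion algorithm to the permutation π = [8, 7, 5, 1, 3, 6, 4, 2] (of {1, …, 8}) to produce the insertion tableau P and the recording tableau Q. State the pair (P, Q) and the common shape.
P = [1, 2, 4] / [3, 6] / [5] / [7] / [8];  Q = [1, 5, 6] / [2, 7] / [3] / [4] / [8];  common shape = (3, 2, 1, 1, 1)

Row-insert the values π_1, π_2, … into P one at a time, bumping the leftmost entry strictly greater than the inserted value down to the next row. The recording tableau Q records, in position (i, j), the step at which that cell was added to P.
  Insert 8 (step 1): P = [8];  Q = [1]
  Insert 7 (step 2): P = [7] / [8];  Q = [1] / [2]
  Insert 5 (step 3): P = [5] / [7] / [8];  Q = [1] / [2] / [3]
  Insert 1 (step 4): P = [1] / [5] / [7] / [8];  Q = [1] / [2] / [3] / [4]
  Insert 3 (step 5): P = [1, 3] / [5] / [7] / [8];  Q = [1, 5] / [2] / [3] / [4]
  Insert 6 (step 6): P = [1, 3, 6] / [5] / [7] / [8];  Q = [1, 5, 6] / [2] / [3] / [4]
  Insert 4 (step 7): P = [1, 3, 4] / [5, 6] / [7] / [8];  Q = [1, 5, 6] / [2, 7] / [3] / [4]
  Insert 2 (step 8): P = [1, 2, 4] / [3, 6] / [5] / [7] / [8];  Q = [1, 5, 6] / [2, 7] / [3] / [4] / [8]
Final shape: (3, 2, 1, 1, 1).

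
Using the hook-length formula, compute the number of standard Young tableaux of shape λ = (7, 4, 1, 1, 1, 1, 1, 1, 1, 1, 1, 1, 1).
# SYT of shape (7, 4, 1, 1, 1, 1, 1, 1, 1, 1, 1, 1, 1) = 13069056

Hook-length formula: f^λ = n! / Π hook(c), product over all cells c of the Young diagram. For λ = (7, 4, 1, 1, 1, 1, 1, 1, 1, 1, 1, 1, 1), n = 22 boxes. Hook lengths by row (left-to-right, top-to-bottom): [19, 7, 6, 5, 3, 2, 1]; [15, 3, 2, 1]; [11]; [10]; [9]; [8]; [7]; [6]; [5]; [4]; [3]; [2]; [1]. Product of hooks = 86004737280000. So f^λ = 22! / 86004737280000 = 1124000727777607680000 / 86004737280000 = 13069056.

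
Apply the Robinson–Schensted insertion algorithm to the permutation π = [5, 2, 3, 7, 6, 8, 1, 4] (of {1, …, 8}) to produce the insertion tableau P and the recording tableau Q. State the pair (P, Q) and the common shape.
P = [1, 3, 4, 8] / [2, 6] / [5, 7];  Q = [1, 3, 4, 6] / [2, 5] / [7, 8];  common shape = (4, 2, 2)

Row-insert the values π_1, π_2, … into P one at a time, bumping the leftmost entry strictly greater than the inserted value down to the next row. The recording tableau Q records, in position (i, j), the step at which that cell was added to P.
  Insert 5 (step 1): P = [5];  Q = [1]
  Insert 2 (step 2): P = [2] / [5];  Q = [1] / [2]
  Insert 3 (step 3): P = [2, 3] / [5];  Q = [1, 3] / [2]
  Insert 7 (step 4): P = [2, 3, 7] / [5];  Q = [1, 3, 4] / [2]
  Insert 6 (step 5): P = [2, 3, 6] / [5, 7];  Q = [1, 3, 4] / [2, 5]
  Insert 8 (step 6): P = [2, 3, 6, 8] / [5, 7];  Q = [1, 3, 4, 6] / [2, 5]
  Insert 1 (step 7): P = [1, 3, 6, 8] / [2, 7] / [5];  Q = [1, 3, 4, 6] / [2, 5] / [7]
  Insert 4 (step 8): P = [1, 3, 4, 8] / [2, 6] / [5, 7];  Q = [1, 3, 4, 6] / [2, 5] / [7, 8]
Final shape: (4, 2, 2).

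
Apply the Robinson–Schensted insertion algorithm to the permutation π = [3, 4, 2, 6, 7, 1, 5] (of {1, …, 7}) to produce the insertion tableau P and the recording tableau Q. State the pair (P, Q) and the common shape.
P = [1, 4, 5, 7] / [2, 6] / [3];  Q = [1, 2, 4, 5] / [3, 7] / [6];  common shape = (4, 2, 1)

Row-insert the values π_1, π_2, … into P one at a time, bumping the leftmost entry strictly greater than the inserted value down to the next row. The recording tableau Q records, in position (i, j), the step at which that cell was added to P.
  Insert 3 (step 1): P = [3];  Q = [1]
  Insert 4 (step 2): P = [3, 4];  Q = [1, 2]
  Insert 2 (step 3): P = [2, 4] / [3];  Q = [1, 2] / [3]
  Insert 6 (step 4): P = [2, 4, 6] / [3];  Q = [1, 2, 4] / [3]
  Insert 7 (step 5): P = [2, 4, 6, 7] / [3];  Q = [1, 2, 4, 5] / [3]
  Insert 1 (step 6): P = [1, 4, 6, 7] / [2] / [3];  Q = [1, 2, 4, 5] / [3] / [6]
  Insert 5 (step 7): P = [1, 4, 5, 7] / [2, 6] / [3];  Q = [1, 2, 4, 5] / [3, 7] / [6]
Final shape: (4, 2, 1).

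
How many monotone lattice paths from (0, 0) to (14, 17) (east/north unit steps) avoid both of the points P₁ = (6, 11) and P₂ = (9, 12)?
Number of paths = 166422045

Inclusion–exclusion. Total paths: C(31, 14) = 265182525. Through P₁: C(17, 6)·C(14, 8) = 37165128. Through P₂: C(21, 9)·C(10, 5) = 74070360. Since P₁ is strictly southwest of P₂, a monotone path through both must visit P₁ then P₂; paths through both = C(17, 6)·C(4, 3)·C(10, 5) = 12475008. Avoid both = 265182525 − 37165128 − 74070360 + 12475008 = 166422045.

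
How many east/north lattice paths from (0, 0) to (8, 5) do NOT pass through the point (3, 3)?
Number of paths = 867

Total paths from (0, 0) to (8, 5): C(13, 8) = 1287. Paths through (3, 3): (paths (0, 0) → (3, 3)) × (paths (3, 3) → (8, 5)) = C(6, 3) · C(7, 5) = 20 · 21 = 420. Avoidance count = 1287 − 420 = 867.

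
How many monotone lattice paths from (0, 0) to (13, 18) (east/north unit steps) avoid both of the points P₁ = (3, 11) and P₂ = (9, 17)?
Number of paths = 185232933

Inclusion–exclusion. Total paths: C(31, 13) = 206253075. Through P₁: C(14, 3)·C(17, 10) = 7079072. Through P₂: C(26, 9)·C(5, 4) = 15622750. Since P₁ is strictly southwest of P₂, a monotone path through both must visit P₁ then P₂; paths through both = C(14, 3)·C(12, 6)·C(5, 4) = 1681680. Avoid both = 206253075 − 7079072 − 15622750 + 1681680 = 185232933.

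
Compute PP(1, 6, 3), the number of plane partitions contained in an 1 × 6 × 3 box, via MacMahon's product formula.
PP(1, 6, 3) = 84

Evaluate the triple product over i = 1..1, j = 1..6, k = 1..3. The factors are (2/1) · (3/2) · (4/3) · (3/2) · (4/3) · (5/4) · (4/3) · (5/4) · … (18 factors total). The numerators and denominators telescope so the product is an integer; carrying out the multiplication exactly gives PP(1, 6, 3) = 84.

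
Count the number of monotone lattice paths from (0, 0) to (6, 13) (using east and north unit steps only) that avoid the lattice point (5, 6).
Number of paths = 23436

Total paths from (0, 0) to (6, 13): C(19, 6) = 27132. Paths through (5, 6): (paths (0, 0) → (5, 6)) × (paths (5, 6) → (6, 13)) = C(11, 5) · C(8, 1) = 462 · 8 = 3696. Avoidance count = 27132 − 3696 = 23436.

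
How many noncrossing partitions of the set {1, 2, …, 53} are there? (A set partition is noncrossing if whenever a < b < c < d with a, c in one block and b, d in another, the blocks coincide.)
C_53 = 116157871455782434250553845880

These noncrossing partitions are counted by the Catalan number C_n = (1/(n + 1)) · C(2n, n). For n = 53: C_53 = (1/54) · C(106, 53) = 6272525058612251449529907677520/54 = 116157871455782434250553845880.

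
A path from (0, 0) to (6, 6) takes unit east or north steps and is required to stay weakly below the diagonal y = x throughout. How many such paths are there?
Number of paths = 132

By the reflection principle (André's argument), the number of monotone paths to (6, 6) with n ≤ m that never go above y = x is C(12, 6) − C(12, 7) = 924 − 792 = 132.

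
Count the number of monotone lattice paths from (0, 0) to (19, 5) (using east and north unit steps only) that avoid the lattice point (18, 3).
Number of paths = 38514

Total paths from (0, 0) to (19, 5): C(24, 19) = 42504. Paths through (18, 3): (paths (0, 0) → (18, 3)) × (paths (18, 3) → (19, 5)) = C(21, 18) · C(3, 1) = 1330 · 3 = 3990. Avoidance count = 42504 − 3990 = 38514.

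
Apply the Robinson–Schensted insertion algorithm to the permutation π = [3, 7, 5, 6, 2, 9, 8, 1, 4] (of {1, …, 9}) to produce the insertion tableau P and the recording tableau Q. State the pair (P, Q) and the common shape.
P = [1, 4, 6, 8] / [2, 5] / [3, 9] / [7];  Q = [1, 2, 4, 6] / [3, 7] / [5, 9] / [8];  common shape = (4, 2, 2, 1)

Row-insert the values π_1, π_2, … into P one at a time, bumping the leftmost entry strictly greater than the inserted value down to the next row. The recording tableau Q records, in position (i, j), the step at which that cell was added to P.
  Insert 3 (step 1): P = [3];  Q = [1]
  Insert 7 (step 2): P = [3, 7];  Q = [1, 2]
  Insert 5 (step 3): P = [3, 5] / [7];  Q = [1, 2] / [3]
  Insert 6 (step 4): P = [3, 5, 6] / [7];  Q = [1, 2, 4] / [3]
  Insert 2 (step 5): P = [2, 5, 6] / [3] / [7];  Q = [1, 2, 4] / [3] / [5]
  Insert 9 (step 6): P = [2, 5, 6, 9] / [3] / [7];  Q = [1, 2, 4, 6] / [3] / [5]
  Insert 8 (step 7): P = [2, 5, 6, 8] / [3, 9] / [7];  Q = [1, 2, 4, 6] / [3, 7] / [5]
  Insert 1 (step 8): P = [1, 5, 6, 8] / [2, 9] / [3] / [7];  Q = [1, 2, 4, 6] / [3, 7] / [5] / [8]
  Insert 4 (step 9): P = [1, 4, 6, 8] / [2, 5] / [3, 9] / [7];  Q = [1, 2, 4, 6] / [3, 7] / [5, 9] / [8]
Final shape: (4, 2, 2, 1).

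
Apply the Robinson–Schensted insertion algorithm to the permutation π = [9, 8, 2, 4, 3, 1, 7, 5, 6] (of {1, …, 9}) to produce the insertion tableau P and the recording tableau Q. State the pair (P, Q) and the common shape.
P = [1, 3, 5, 6] / [2, 7] / [4] / [8] / [9];  Q = [1, 4, 7, 9] / [2, 8] / [3] / [5] / [6];  common shape = (4, 2, 1, 1, 1)

Row-insert the values π_1, π_2, … into P one at a time, bumping the leftmost entry strictly greater than the inserted value down to the next row. The recording tableau Q records, in position (i, j), the step at which that cell was added to P.
  Insert 9 (step 1): P = [9];  Q = [1]
  Insert 8 (step 2): P = [8] / [9];  Q = [1] / [2]
  Insert 2 (step 3): P = [2] / [8] / [9];  Q = [1] / [2] / [3]
  Insert 4 (step 4): P = [2, 4] / [8] / [9];  Q = [1, 4] / [2] / [3]
  Insert 3 (step 5): P = [2, 3] / [4] / [8] / [9];  Q = [1, 4] / [2] / [3] / [5]
  Insert 1 (step 6): P = [1, 3] / [2] / [4] / [8] / [9];  Q = [1, 4] / [2] / [3] / [5] / [6]
  Insert 7 (step 7): P = [1, 3, 7] / [2] / [4] / [8] / [9];  Q = [1, 4, 7] / [2] / [3] / [5] / [6]
  Insert 5 (step 8): P = [1, 3, 5] / [2, 7] / [4] / [8] / [9];  Q = [1, 4, 7] / [2, 8] / [3] / [5] / [6]
  Insert 6 (step 9): P = [1, 3, 5, 6] / [2, 7] / [4] / [8] / [9];  Q = [1, 4, 7, 9] / [2, 8] / [3] / [5] / [6]
Final shape: (4, 2, 1, 1, 1).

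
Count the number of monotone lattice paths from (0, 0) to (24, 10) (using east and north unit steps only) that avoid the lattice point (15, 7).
Number of paths = 93608460

Total paths from (0, 0) to (24, 10): C(34, 24) = 131128140. Paths through (15, 7): (paths (0, 0) → (15, 7)) × (paths (15, 7) → (24, 10)) = C(22, 15) · C(12, 9) = 170544 · 220 = 37519680. Avoidance count = 131128140 − 37519680 = 93608460.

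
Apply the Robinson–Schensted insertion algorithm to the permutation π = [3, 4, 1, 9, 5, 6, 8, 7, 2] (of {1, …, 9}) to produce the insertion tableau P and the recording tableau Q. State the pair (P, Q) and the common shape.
P = [1, 2, 5, 6, 7] / [3, 4] / [8] / [9];  Q = [1, 2, 4, 6, 7] / [3, 5] / [8] / [9];  common shape = (5, 2, 1, 1)

Row-insert the values π_1, π_2, … into P one at a time, bumping the leftmost entry strictly greater than the inserted value down to the next row. The recording tableau Q records, in position (i, j), the step at which that cell was added to P.
  Insert 3 (step 1): P = [3];  Q = [1]
  Insert 4 (step 2): P = [3, 4];  Q = [1, 2]
  Insert 1 (step 3): P = [1, 4] / [3];  Q = [1, 2] / [3]
  Insert 9 (step 4): P = [1, 4, 9] / [3];  Q = [1, 2, 4] / [3]
  Insert 5 (step 5): P = [1, 4, 5] / [3, 9];  Q = [1, 2, 4] / [3, 5]
  Insert 6 (step 6): P = [1, 4, 5, 6] / [3, 9];  Q = [1, 2, 4, 6] / [3, 5]
  Insert 8 (step 7): P = [1, 4, 5, 6, 8] / [3, 9];  Q = [1, 2, 4, 6, 7] / [3, 5]
  Insert 7 (step 8): P = [1, 4, 5, 6, 7] / [3, 8] / [9];  Q = [1, 2, 4, 6, 7] / [3, 5] / [8]
  Insert 2 (step 9): P = [1, 2, 5, 6, 7] / [3, 4] / [8] / [9];  Q = [1, 2, 4, 6, 7] / [3, 5] / [8] / [9]
Final shape: (5, 2, 1, 1).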